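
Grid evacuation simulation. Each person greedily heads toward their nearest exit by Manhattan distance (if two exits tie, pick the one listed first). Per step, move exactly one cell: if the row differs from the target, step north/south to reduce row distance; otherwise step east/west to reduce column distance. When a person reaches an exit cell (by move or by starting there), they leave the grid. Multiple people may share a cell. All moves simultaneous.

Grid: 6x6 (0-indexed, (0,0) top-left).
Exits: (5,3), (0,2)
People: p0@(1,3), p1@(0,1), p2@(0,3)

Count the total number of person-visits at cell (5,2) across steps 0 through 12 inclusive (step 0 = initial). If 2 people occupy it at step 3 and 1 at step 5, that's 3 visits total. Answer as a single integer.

Step 0: p0@(1,3) p1@(0,1) p2@(0,3) -> at (5,2): 0 [-], cum=0
Step 1: p0@(0,3) p1@ESC p2@ESC -> at (5,2): 0 [-], cum=0
Step 2: p0@ESC p1@ESC p2@ESC -> at (5,2): 0 [-], cum=0
Total visits = 0

Answer: 0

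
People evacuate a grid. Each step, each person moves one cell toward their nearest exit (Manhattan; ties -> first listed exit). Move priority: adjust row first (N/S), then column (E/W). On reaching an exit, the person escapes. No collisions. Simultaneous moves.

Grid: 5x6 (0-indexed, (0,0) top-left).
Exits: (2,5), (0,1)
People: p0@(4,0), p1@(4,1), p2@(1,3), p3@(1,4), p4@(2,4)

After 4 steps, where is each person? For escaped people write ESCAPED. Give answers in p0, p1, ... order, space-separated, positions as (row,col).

Step 1: p0:(4,0)->(3,0) | p1:(4,1)->(3,1) | p2:(1,3)->(2,3) | p3:(1,4)->(2,4) | p4:(2,4)->(2,5)->EXIT
Step 2: p0:(3,0)->(2,0) | p1:(3,1)->(2,1) | p2:(2,3)->(2,4) | p3:(2,4)->(2,5)->EXIT | p4:escaped
Step 3: p0:(2,0)->(1,0) | p1:(2,1)->(1,1) | p2:(2,4)->(2,5)->EXIT | p3:escaped | p4:escaped
Step 4: p0:(1,0)->(0,0) | p1:(1,1)->(0,1)->EXIT | p2:escaped | p3:escaped | p4:escaped

(0,0) ESCAPED ESCAPED ESCAPED ESCAPED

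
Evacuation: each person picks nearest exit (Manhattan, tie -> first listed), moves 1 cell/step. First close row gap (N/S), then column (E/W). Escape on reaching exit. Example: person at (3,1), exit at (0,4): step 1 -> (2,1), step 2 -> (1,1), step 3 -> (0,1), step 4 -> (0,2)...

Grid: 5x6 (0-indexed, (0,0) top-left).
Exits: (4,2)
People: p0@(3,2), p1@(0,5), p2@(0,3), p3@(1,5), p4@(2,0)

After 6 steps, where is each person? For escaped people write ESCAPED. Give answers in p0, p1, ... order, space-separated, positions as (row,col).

Step 1: p0:(3,2)->(4,2)->EXIT | p1:(0,5)->(1,5) | p2:(0,3)->(1,3) | p3:(1,5)->(2,5) | p4:(2,0)->(3,0)
Step 2: p0:escaped | p1:(1,5)->(2,5) | p2:(1,3)->(2,3) | p3:(2,5)->(3,5) | p4:(3,0)->(4,0)
Step 3: p0:escaped | p1:(2,5)->(3,5) | p2:(2,3)->(3,3) | p3:(3,5)->(4,5) | p4:(4,0)->(4,1)
Step 4: p0:escaped | p1:(3,5)->(4,5) | p2:(3,3)->(4,3) | p3:(4,5)->(4,4) | p4:(4,1)->(4,2)->EXIT
Step 5: p0:escaped | p1:(4,5)->(4,4) | p2:(4,3)->(4,2)->EXIT | p3:(4,4)->(4,3) | p4:escaped
Step 6: p0:escaped | p1:(4,4)->(4,3) | p2:escaped | p3:(4,3)->(4,2)->EXIT | p4:escaped

ESCAPED (4,3) ESCAPED ESCAPED ESCAPED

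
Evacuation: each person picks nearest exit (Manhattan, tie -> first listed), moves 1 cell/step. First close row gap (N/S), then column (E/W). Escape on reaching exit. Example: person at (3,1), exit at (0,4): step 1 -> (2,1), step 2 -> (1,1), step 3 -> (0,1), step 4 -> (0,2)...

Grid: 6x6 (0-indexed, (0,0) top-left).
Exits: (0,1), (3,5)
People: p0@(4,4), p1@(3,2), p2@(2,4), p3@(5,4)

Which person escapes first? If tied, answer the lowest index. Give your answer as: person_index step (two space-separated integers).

Answer: 0 2

Derivation:
Step 1: p0:(4,4)->(3,4) | p1:(3,2)->(3,3) | p2:(2,4)->(3,4) | p3:(5,4)->(4,4)
Step 2: p0:(3,4)->(3,5)->EXIT | p1:(3,3)->(3,4) | p2:(3,4)->(3,5)->EXIT | p3:(4,4)->(3,4)
Step 3: p0:escaped | p1:(3,4)->(3,5)->EXIT | p2:escaped | p3:(3,4)->(3,5)->EXIT
Exit steps: [2, 3, 2, 3]
First to escape: p0 at step 2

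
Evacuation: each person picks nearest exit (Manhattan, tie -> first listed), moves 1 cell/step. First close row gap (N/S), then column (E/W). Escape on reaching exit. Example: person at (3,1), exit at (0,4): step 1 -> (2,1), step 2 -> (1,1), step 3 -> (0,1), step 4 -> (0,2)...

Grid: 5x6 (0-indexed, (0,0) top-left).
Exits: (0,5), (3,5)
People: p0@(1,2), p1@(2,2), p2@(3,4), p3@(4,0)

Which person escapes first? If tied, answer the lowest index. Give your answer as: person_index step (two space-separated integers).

Step 1: p0:(1,2)->(0,2) | p1:(2,2)->(3,2) | p2:(3,4)->(3,5)->EXIT | p3:(4,0)->(3,0)
Step 2: p0:(0,2)->(0,3) | p1:(3,2)->(3,3) | p2:escaped | p3:(3,0)->(3,1)
Step 3: p0:(0,3)->(0,4) | p1:(3,3)->(3,4) | p2:escaped | p3:(3,1)->(3,2)
Step 4: p0:(0,4)->(0,5)->EXIT | p1:(3,4)->(3,5)->EXIT | p2:escaped | p3:(3,2)->(3,3)
Step 5: p0:escaped | p1:escaped | p2:escaped | p3:(3,3)->(3,4)
Step 6: p0:escaped | p1:escaped | p2:escaped | p3:(3,4)->(3,5)->EXIT
Exit steps: [4, 4, 1, 6]
First to escape: p2 at step 1

Answer: 2 1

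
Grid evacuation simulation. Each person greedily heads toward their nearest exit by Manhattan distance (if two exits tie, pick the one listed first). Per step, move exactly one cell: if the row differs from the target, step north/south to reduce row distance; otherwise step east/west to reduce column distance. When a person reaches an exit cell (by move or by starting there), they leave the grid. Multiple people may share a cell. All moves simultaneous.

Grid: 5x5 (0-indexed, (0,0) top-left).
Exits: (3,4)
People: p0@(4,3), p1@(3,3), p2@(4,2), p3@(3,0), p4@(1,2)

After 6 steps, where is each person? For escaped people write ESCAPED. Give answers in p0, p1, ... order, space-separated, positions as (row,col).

Step 1: p0:(4,3)->(3,3) | p1:(3,3)->(3,4)->EXIT | p2:(4,2)->(3,2) | p3:(3,0)->(3,1) | p4:(1,2)->(2,2)
Step 2: p0:(3,3)->(3,4)->EXIT | p1:escaped | p2:(3,2)->(3,3) | p3:(3,1)->(3,2) | p4:(2,2)->(3,2)
Step 3: p0:escaped | p1:escaped | p2:(3,3)->(3,4)->EXIT | p3:(3,2)->(3,3) | p4:(3,2)->(3,3)
Step 4: p0:escaped | p1:escaped | p2:escaped | p3:(3,3)->(3,4)->EXIT | p4:(3,3)->(3,4)->EXIT

ESCAPED ESCAPED ESCAPED ESCAPED ESCAPED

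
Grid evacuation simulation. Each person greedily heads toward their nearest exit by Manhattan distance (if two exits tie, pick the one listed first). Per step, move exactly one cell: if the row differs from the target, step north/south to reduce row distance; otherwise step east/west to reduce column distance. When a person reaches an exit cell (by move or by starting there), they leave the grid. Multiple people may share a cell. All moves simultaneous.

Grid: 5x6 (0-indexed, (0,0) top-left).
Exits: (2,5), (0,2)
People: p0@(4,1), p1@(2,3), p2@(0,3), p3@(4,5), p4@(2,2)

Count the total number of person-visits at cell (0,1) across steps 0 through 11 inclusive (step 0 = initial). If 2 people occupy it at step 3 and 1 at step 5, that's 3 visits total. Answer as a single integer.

Step 0: p0@(4,1) p1@(2,3) p2@(0,3) p3@(4,5) p4@(2,2) -> at (0,1): 0 [-], cum=0
Step 1: p0@(3,1) p1@(2,4) p2@ESC p3@(3,5) p4@(1,2) -> at (0,1): 0 [-], cum=0
Step 2: p0@(2,1) p1@ESC p2@ESC p3@ESC p4@ESC -> at (0,1): 0 [-], cum=0
Step 3: p0@(1,1) p1@ESC p2@ESC p3@ESC p4@ESC -> at (0,1): 0 [-], cum=0
Step 4: p0@(0,1) p1@ESC p2@ESC p3@ESC p4@ESC -> at (0,1): 1 [p0], cum=1
Step 5: p0@ESC p1@ESC p2@ESC p3@ESC p4@ESC -> at (0,1): 0 [-], cum=1
Total visits = 1

Answer: 1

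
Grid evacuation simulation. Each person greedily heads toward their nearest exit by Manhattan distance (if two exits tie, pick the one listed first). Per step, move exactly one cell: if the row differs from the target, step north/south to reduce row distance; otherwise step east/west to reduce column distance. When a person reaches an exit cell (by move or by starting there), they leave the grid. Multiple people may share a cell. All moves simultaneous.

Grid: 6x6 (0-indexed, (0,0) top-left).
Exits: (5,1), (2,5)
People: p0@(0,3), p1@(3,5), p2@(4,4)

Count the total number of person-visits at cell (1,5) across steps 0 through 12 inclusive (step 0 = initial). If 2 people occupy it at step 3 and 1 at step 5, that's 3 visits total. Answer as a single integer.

Step 0: p0@(0,3) p1@(3,5) p2@(4,4) -> at (1,5): 0 [-], cum=0
Step 1: p0@(1,3) p1@ESC p2@(3,4) -> at (1,5): 0 [-], cum=0
Step 2: p0@(2,3) p1@ESC p2@(2,4) -> at (1,5): 0 [-], cum=0
Step 3: p0@(2,4) p1@ESC p2@ESC -> at (1,5): 0 [-], cum=0
Step 4: p0@ESC p1@ESC p2@ESC -> at (1,5): 0 [-], cum=0
Total visits = 0

Answer: 0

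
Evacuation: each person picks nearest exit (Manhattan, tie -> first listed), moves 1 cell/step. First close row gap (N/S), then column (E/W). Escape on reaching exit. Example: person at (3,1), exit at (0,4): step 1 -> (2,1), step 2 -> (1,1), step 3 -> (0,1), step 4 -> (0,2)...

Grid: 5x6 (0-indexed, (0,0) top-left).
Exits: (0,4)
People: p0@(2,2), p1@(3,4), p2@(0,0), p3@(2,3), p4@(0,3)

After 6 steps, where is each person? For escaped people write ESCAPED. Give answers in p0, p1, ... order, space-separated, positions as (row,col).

Step 1: p0:(2,2)->(1,2) | p1:(3,4)->(2,4) | p2:(0,0)->(0,1) | p3:(2,3)->(1,3) | p4:(0,3)->(0,4)->EXIT
Step 2: p0:(1,2)->(0,2) | p1:(2,4)->(1,4) | p2:(0,1)->(0,2) | p3:(1,3)->(0,3) | p4:escaped
Step 3: p0:(0,2)->(0,3) | p1:(1,4)->(0,4)->EXIT | p2:(0,2)->(0,3) | p3:(0,3)->(0,4)->EXIT | p4:escaped
Step 4: p0:(0,3)->(0,4)->EXIT | p1:escaped | p2:(0,3)->(0,4)->EXIT | p3:escaped | p4:escaped

ESCAPED ESCAPED ESCAPED ESCAPED ESCAPED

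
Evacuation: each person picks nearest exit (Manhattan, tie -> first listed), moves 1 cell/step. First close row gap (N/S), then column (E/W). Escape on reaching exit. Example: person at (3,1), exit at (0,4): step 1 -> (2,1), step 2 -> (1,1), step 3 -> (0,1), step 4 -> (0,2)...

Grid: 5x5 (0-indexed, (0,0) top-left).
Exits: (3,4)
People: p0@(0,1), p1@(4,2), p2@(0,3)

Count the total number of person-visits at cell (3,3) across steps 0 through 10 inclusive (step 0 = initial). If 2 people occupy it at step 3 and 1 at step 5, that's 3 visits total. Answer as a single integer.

Step 0: p0@(0,1) p1@(4,2) p2@(0,3) -> at (3,3): 0 [-], cum=0
Step 1: p0@(1,1) p1@(3,2) p2@(1,3) -> at (3,3): 0 [-], cum=0
Step 2: p0@(2,1) p1@(3,3) p2@(2,3) -> at (3,3): 1 [p1], cum=1
Step 3: p0@(3,1) p1@ESC p2@(3,3) -> at (3,3): 1 [p2], cum=2
Step 4: p0@(3,2) p1@ESC p2@ESC -> at (3,3): 0 [-], cum=2
Step 5: p0@(3,3) p1@ESC p2@ESC -> at (3,3): 1 [p0], cum=3
Step 6: p0@ESC p1@ESC p2@ESC -> at (3,3): 0 [-], cum=3
Total visits = 3

Answer: 3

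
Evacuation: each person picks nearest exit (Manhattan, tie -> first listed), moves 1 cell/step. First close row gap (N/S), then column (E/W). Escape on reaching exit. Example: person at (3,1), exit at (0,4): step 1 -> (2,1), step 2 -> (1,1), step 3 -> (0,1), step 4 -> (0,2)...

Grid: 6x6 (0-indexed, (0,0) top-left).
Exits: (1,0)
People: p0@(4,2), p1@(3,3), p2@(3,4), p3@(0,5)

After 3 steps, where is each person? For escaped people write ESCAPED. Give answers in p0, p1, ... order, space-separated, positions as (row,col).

Step 1: p0:(4,2)->(3,2) | p1:(3,3)->(2,3) | p2:(3,4)->(2,4) | p3:(0,5)->(1,5)
Step 2: p0:(3,2)->(2,2) | p1:(2,3)->(1,3) | p2:(2,4)->(1,4) | p3:(1,5)->(1,4)
Step 3: p0:(2,2)->(1,2) | p1:(1,3)->(1,2) | p2:(1,4)->(1,3) | p3:(1,4)->(1,3)

(1,2) (1,2) (1,3) (1,3)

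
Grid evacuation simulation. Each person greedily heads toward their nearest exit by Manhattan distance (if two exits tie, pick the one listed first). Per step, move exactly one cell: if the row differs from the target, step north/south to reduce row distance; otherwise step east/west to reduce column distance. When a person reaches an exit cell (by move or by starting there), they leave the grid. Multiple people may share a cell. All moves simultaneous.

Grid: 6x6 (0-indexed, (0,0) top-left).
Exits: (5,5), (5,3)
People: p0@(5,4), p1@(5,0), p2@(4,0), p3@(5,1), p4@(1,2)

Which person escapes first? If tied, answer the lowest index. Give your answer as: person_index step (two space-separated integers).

Answer: 0 1

Derivation:
Step 1: p0:(5,4)->(5,5)->EXIT | p1:(5,0)->(5,1) | p2:(4,0)->(5,0) | p3:(5,1)->(5,2) | p4:(1,2)->(2,2)
Step 2: p0:escaped | p1:(5,1)->(5,2) | p2:(5,0)->(5,1) | p3:(5,2)->(5,3)->EXIT | p4:(2,2)->(3,2)
Step 3: p0:escaped | p1:(5,2)->(5,3)->EXIT | p2:(5,1)->(5,2) | p3:escaped | p4:(3,2)->(4,2)
Step 4: p0:escaped | p1:escaped | p2:(5,2)->(5,3)->EXIT | p3:escaped | p4:(4,2)->(5,2)
Step 5: p0:escaped | p1:escaped | p2:escaped | p3:escaped | p4:(5,2)->(5,3)->EXIT
Exit steps: [1, 3, 4, 2, 5]
First to escape: p0 at step 1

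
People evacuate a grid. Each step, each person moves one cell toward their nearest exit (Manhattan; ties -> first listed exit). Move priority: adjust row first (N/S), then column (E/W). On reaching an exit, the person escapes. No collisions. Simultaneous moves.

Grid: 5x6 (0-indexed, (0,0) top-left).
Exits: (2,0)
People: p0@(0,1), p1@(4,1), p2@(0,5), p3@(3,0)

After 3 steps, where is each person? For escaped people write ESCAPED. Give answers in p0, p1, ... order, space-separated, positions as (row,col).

Step 1: p0:(0,1)->(1,1) | p1:(4,1)->(3,1) | p2:(0,5)->(1,5) | p3:(3,0)->(2,0)->EXIT
Step 2: p0:(1,1)->(2,1) | p1:(3,1)->(2,1) | p2:(1,5)->(2,5) | p3:escaped
Step 3: p0:(2,1)->(2,0)->EXIT | p1:(2,1)->(2,0)->EXIT | p2:(2,5)->(2,4) | p3:escaped

ESCAPED ESCAPED (2,4) ESCAPED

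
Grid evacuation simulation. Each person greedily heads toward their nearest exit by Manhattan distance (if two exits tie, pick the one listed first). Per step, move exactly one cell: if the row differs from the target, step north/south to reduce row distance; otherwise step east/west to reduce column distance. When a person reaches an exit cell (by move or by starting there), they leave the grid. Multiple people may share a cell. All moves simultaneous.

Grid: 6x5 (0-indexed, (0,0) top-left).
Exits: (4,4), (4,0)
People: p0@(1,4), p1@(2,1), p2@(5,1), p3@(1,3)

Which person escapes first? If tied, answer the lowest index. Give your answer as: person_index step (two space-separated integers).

Answer: 2 2

Derivation:
Step 1: p0:(1,4)->(2,4) | p1:(2,1)->(3,1) | p2:(5,1)->(4,1) | p3:(1,3)->(2,3)
Step 2: p0:(2,4)->(3,4) | p1:(3,1)->(4,1) | p2:(4,1)->(4,0)->EXIT | p3:(2,3)->(3,3)
Step 3: p0:(3,4)->(4,4)->EXIT | p1:(4,1)->(4,0)->EXIT | p2:escaped | p3:(3,3)->(4,3)
Step 4: p0:escaped | p1:escaped | p2:escaped | p3:(4,3)->(4,4)->EXIT
Exit steps: [3, 3, 2, 4]
First to escape: p2 at step 2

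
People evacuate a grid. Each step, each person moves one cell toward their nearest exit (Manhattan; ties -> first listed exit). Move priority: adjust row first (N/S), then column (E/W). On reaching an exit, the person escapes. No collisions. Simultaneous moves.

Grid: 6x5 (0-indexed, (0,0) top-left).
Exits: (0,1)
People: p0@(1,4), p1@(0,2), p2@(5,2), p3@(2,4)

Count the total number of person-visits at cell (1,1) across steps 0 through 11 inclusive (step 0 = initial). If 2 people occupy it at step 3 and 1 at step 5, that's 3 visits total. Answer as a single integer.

Step 0: p0@(1,4) p1@(0,2) p2@(5,2) p3@(2,4) -> at (1,1): 0 [-], cum=0
Step 1: p0@(0,4) p1@ESC p2@(4,2) p3@(1,4) -> at (1,1): 0 [-], cum=0
Step 2: p0@(0,3) p1@ESC p2@(3,2) p3@(0,4) -> at (1,1): 0 [-], cum=0
Step 3: p0@(0,2) p1@ESC p2@(2,2) p3@(0,3) -> at (1,1): 0 [-], cum=0
Step 4: p0@ESC p1@ESC p2@(1,2) p3@(0,2) -> at (1,1): 0 [-], cum=0
Step 5: p0@ESC p1@ESC p2@(0,2) p3@ESC -> at (1,1): 0 [-], cum=0
Step 6: p0@ESC p1@ESC p2@ESC p3@ESC -> at (1,1): 0 [-], cum=0
Total visits = 0

Answer: 0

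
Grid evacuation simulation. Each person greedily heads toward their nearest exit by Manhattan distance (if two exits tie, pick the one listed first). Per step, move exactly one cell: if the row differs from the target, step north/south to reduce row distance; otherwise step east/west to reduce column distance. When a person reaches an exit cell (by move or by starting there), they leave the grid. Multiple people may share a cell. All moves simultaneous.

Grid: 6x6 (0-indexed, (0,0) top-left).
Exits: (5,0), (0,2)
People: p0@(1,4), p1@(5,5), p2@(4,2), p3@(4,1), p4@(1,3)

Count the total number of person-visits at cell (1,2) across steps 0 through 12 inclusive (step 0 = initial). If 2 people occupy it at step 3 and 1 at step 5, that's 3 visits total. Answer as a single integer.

Answer: 0

Derivation:
Step 0: p0@(1,4) p1@(5,5) p2@(4,2) p3@(4,1) p4@(1,3) -> at (1,2): 0 [-], cum=0
Step 1: p0@(0,4) p1@(5,4) p2@(5,2) p3@(5,1) p4@(0,3) -> at (1,2): 0 [-], cum=0
Step 2: p0@(0,3) p1@(5,3) p2@(5,1) p3@ESC p4@ESC -> at (1,2): 0 [-], cum=0
Step 3: p0@ESC p1@(5,2) p2@ESC p3@ESC p4@ESC -> at (1,2): 0 [-], cum=0
Step 4: p0@ESC p1@(5,1) p2@ESC p3@ESC p4@ESC -> at (1,2): 0 [-], cum=0
Step 5: p0@ESC p1@ESC p2@ESC p3@ESC p4@ESC -> at (1,2): 0 [-], cum=0
Total visits = 0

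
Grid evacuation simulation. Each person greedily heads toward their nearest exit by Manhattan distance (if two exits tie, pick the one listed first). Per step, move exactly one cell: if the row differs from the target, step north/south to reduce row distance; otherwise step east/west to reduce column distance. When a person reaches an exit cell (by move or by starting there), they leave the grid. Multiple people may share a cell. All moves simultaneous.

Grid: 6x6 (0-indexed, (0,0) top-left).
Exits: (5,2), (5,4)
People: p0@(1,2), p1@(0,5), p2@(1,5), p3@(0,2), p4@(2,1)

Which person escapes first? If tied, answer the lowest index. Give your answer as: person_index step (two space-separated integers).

Answer: 0 4

Derivation:
Step 1: p0:(1,2)->(2,2) | p1:(0,5)->(1,5) | p2:(1,5)->(2,5) | p3:(0,2)->(1,2) | p4:(2,1)->(3,1)
Step 2: p0:(2,2)->(3,2) | p1:(1,5)->(2,5) | p2:(2,5)->(3,5) | p3:(1,2)->(2,2) | p4:(3,1)->(4,1)
Step 3: p0:(3,2)->(4,2) | p1:(2,5)->(3,5) | p2:(3,5)->(4,5) | p3:(2,2)->(3,2) | p4:(4,1)->(5,1)
Step 4: p0:(4,2)->(5,2)->EXIT | p1:(3,5)->(4,5) | p2:(4,5)->(5,5) | p3:(3,2)->(4,2) | p4:(5,1)->(5,2)->EXIT
Step 5: p0:escaped | p1:(4,5)->(5,5) | p2:(5,5)->(5,4)->EXIT | p3:(4,2)->(5,2)->EXIT | p4:escaped
Step 6: p0:escaped | p1:(5,5)->(5,4)->EXIT | p2:escaped | p3:escaped | p4:escaped
Exit steps: [4, 6, 5, 5, 4]
First to escape: p0 at step 4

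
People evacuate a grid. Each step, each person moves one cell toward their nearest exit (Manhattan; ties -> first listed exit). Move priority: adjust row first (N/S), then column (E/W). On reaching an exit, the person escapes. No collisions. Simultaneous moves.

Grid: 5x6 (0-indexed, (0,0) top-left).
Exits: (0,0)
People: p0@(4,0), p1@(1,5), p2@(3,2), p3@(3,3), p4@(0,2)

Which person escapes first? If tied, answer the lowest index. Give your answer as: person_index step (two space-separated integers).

Step 1: p0:(4,0)->(3,0) | p1:(1,5)->(0,5) | p2:(3,2)->(2,2) | p3:(3,3)->(2,3) | p4:(0,2)->(0,1)
Step 2: p0:(3,0)->(2,0) | p1:(0,5)->(0,4) | p2:(2,2)->(1,2) | p3:(2,3)->(1,3) | p4:(0,1)->(0,0)->EXIT
Step 3: p0:(2,0)->(1,0) | p1:(0,4)->(0,3) | p2:(1,2)->(0,2) | p3:(1,3)->(0,3) | p4:escaped
Step 4: p0:(1,0)->(0,0)->EXIT | p1:(0,3)->(0,2) | p2:(0,2)->(0,1) | p3:(0,3)->(0,2) | p4:escaped
Step 5: p0:escaped | p1:(0,2)->(0,1) | p2:(0,1)->(0,0)->EXIT | p3:(0,2)->(0,1) | p4:escaped
Step 6: p0:escaped | p1:(0,1)->(0,0)->EXIT | p2:escaped | p3:(0,1)->(0,0)->EXIT | p4:escaped
Exit steps: [4, 6, 5, 6, 2]
First to escape: p4 at step 2

Answer: 4 2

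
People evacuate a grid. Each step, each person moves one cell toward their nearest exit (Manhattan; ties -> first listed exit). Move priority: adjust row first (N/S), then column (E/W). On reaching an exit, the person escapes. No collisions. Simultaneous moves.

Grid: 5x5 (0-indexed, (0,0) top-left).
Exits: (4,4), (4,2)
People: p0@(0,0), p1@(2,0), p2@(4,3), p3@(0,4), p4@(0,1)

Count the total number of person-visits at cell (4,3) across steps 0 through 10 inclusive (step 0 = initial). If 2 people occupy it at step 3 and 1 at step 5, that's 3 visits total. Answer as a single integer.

Step 0: p0@(0,0) p1@(2,0) p2@(4,3) p3@(0,4) p4@(0,1) -> at (4,3): 1 [p2], cum=1
Step 1: p0@(1,0) p1@(3,0) p2@ESC p3@(1,4) p4@(1,1) -> at (4,3): 0 [-], cum=1
Step 2: p0@(2,0) p1@(4,0) p2@ESC p3@(2,4) p4@(2,1) -> at (4,3): 0 [-], cum=1
Step 3: p0@(3,0) p1@(4,1) p2@ESC p3@(3,4) p4@(3,1) -> at (4,3): 0 [-], cum=1
Step 4: p0@(4,0) p1@ESC p2@ESC p3@ESC p4@(4,1) -> at (4,3): 0 [-], cum=1
Step 5: p0@(4,1) p1@ESC p2@ESC p3@ESC p4@ESC -> at (4,3): 0 [-], cum=1
Step 6: p0@ESC p1@ESC p2@ESC p3@ESC p4@ESC -> at (4,3): 0 [-], cum=1
Total visits = 1

Answer: 1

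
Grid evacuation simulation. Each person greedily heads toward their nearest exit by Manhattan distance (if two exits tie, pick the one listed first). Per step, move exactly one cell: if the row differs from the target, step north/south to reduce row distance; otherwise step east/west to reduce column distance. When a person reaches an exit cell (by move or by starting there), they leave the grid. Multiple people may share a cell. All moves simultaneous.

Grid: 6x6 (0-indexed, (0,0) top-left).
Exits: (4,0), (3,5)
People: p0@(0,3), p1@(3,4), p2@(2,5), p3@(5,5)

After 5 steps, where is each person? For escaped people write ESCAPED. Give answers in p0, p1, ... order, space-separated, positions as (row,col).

Step 1: p0:(0,3)->(1,3) | p1:(3,4)->(3,5)->EXIT | p2:(2,5)->(3,5)->EXIT | p3:(5,5)->(4,5)
Step 2: p0:(1,3)->(2,3) | p1:escaped | p2:escaped | p3:(4,5)->(3,5)->EXIT
Step 3: p0:(2,3)->(3,3) | p1:escaped | p2:escaped | p3:escaped
Step 4: p0:(3,3)->(3,4) | p1:escaped | p2:escaped | p3:escaped
Step 5: p0:(3,4)->(3,5)->EXIT | p1:escaped | p2:escaped | p3:escaped

ESCAPED ESCAPED ESCAPED ESCAPED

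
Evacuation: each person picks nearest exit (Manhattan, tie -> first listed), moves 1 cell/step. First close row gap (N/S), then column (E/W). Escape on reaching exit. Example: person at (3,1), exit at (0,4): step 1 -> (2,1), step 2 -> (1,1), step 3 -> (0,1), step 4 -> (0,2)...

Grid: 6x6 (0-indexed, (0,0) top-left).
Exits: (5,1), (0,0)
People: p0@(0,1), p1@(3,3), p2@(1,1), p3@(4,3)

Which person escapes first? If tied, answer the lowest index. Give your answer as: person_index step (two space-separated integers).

Answer: 0 1

Derivation:
Step 1: p0:(0,1)->(0,0)->EXIT | p1:(3,3)->(4,3) | p2:(1,1)->(0,1) | p3:(4,3)->(5,3)
Step 2: p0:escaped | p1:(4,3)->(5,3) | p2:(0,1)->(0,0)->EXIT | p3:(5,3)->(5,2)
Step 3: p0:escaped | p1:(5,3)->(5,2) | p2:escaped | p3:(5,2)->(5,1)->EXIT
Step 4: p0:escaped | p1:(5,2)->(5,1)->EXIT | p2:escaped | p3:escaped
Exit steps: [1, 4, 2, 3]
First to escape: p0 at step 1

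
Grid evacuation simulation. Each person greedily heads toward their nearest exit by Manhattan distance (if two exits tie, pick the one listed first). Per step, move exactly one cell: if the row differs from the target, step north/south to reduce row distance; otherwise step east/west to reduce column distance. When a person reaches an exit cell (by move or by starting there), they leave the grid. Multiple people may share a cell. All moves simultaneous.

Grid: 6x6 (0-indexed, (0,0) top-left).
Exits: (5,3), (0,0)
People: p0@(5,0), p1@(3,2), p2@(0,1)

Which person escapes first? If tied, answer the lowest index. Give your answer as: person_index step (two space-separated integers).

Step 1: p0:(5,0)->(5,1) | p1:(3,2)->(4,2) | p2:(0,1)->(0,0)->EXIT
Step 2: p0:(5,1)->(5,2) | p1:(4,2)->(5,2) | p2:escaped
Step 3: p0:(5,2)->(5,3)->EXIT | p1:(5,2)->(5,3)->EXIT | p2:escaped
Exit steps: [3, 3, 1]
First to escape: p2 at step 1

Answer: 2 1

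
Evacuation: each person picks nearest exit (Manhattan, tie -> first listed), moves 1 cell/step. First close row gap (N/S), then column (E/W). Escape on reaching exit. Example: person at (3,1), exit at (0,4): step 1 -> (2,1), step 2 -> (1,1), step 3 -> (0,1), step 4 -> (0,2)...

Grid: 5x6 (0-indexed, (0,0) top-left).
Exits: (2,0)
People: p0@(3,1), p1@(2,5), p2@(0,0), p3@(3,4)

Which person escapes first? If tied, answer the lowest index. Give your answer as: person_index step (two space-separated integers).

Step 1: p0:(3,1)->(2,1) | p1:(2,5)->(2,4) | p2:(0,0)->(1,0) | p3:(3,4)->(2,4)
Step 2: p0:(2,1)->(2,0)->EXIT | p1:(2,4)->(2,3) | p2:(1,0)->(2,0)->EXIT | p3:(2,4)->(2,3)
Step 3: p0:escaped | p1:(2,3)->(2,2) | p2:escaped | p3:(2,3)->(2,2)
Step 4: p0:escaped | p1:(2,2)->(2,1) | p2:escaped | p3:(2,2)->(2,1)
Step 5: p0:escaped | p1:(2,1)->(2,0)->EXIT | p2:escaped | p3:(2,1)->(2,0)->EXIT
Exit steps: [2, 5, 2, 5]
First to escape: p0 at step 2

Answer: 0 2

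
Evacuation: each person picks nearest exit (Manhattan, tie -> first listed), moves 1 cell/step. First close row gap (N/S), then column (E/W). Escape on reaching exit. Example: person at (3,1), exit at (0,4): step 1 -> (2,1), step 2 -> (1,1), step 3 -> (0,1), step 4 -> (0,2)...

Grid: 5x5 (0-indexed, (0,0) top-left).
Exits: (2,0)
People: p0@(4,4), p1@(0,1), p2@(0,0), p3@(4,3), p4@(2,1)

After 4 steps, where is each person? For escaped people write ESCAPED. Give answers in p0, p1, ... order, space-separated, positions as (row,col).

Step 1: p0:(4,4)->(3,4) | p1:(0,1)->(1,1) | p2:(0,0)->(1,0) | p3:(4,3)->(3,3) | p4:(2,1)->(2,0)->EXIT
Step 2: p0:(3,4)->(2,4) | p1:(1,1)->(2,1) | p2:(1,0)->(2,0)->EXIT | p3:(3,3)->(2,3) | p4:escaped
Step 3: p0:(2,4)->(2,3) | p1:(2,1)->(2,0)->EXIT | p2:escaped | p3:(2,3)->(2,2) | p4:escaped
Step 4: p0:(2,3)->(2,2) | p1:escaped | p2:escaped | p3:(2,2)->(2,1) | p4:escaped

(2,2) ESCAPED ESCAPED (2,1) ESCAPED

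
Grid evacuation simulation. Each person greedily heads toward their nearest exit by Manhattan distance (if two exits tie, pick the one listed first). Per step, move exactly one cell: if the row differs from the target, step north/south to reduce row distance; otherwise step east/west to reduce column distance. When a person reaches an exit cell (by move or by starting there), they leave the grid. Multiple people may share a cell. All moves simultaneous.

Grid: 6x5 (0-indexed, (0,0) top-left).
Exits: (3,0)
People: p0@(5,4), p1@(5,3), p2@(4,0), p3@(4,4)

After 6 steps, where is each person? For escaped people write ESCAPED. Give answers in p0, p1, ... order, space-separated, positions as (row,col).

Step 1: p0:(5,4)->(4,4) | p1:(5,3)->(4,3) | p2:(4,0)->(3,0)->EXIT | p3:(4,4)->(3,4)
Step 2: p0:(4,4)->(3,4) | p1:(4,3)->(3,3) | p2:escaped | p3:(3,4)->(3,3)
Step 3: p0:(3,4)->(3,3) | p1:(3,3)->(3,2) | p2:escaped | p3:(3,3)->(3,2)
Step 4: p0:(3,3)->(3,2) | p1:(3,2)->(3,1) | p2:escaped | p3:(3,2)->(3,1)
Step 5: p0:(3,2)->(3,1) | p1:(3,1)->(3,0)->EXIT | p2:escaped | p3:(3,1)->(3,0)->EXIT
Step 6: p0:(3,1)->(3,0)->EXIT | p1:escaped | p2:escaped | p3:escaped

ESCAPED ESCAPED ESCAPED ESCAPED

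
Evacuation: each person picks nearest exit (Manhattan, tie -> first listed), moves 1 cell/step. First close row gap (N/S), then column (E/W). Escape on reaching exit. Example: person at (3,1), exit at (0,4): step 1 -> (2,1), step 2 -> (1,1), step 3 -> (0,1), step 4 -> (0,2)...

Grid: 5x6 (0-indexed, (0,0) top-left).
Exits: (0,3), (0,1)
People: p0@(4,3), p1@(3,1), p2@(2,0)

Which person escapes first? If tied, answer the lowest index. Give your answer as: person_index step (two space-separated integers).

Answer: 1 3

Derivation:
Step 1: p0:(4,3)->(3,3) | p1:(3,1)->(2,1) | p2:(2,0)->(1,0)
Step 2: p0:(3,3)->(2,3) | p1:(2,1)->(1,1) | p2:(1,0)->(0,0)
Step 3: p0:(2,3)->(1,3) | p1:(1,1)->(0,1)->EXIT | p2:(0,0)->(0,1)->EXIT
Step 4: p0:(1,3)->(0,3)->EXIT | p1:escaped | p2:escaped
Exit steps: [4, 3, 3]
First to escape: p1 at step 3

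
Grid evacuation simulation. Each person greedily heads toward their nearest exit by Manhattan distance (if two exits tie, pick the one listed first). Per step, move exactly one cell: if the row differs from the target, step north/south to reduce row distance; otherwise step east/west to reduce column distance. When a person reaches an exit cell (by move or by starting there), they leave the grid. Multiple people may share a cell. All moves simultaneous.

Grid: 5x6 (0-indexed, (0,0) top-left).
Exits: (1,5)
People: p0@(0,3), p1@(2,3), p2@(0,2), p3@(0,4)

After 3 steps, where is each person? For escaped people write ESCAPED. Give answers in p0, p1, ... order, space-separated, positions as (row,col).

Step 1: p0:(0,3)->(1,3) | p1:(2,3)->(1,3) | p2:(0,2)->(1,2) | p3:(0,4)->(1,4)
Step 2: p0:(1,3)->(1,4) | p1:(1,3)->(1,4) | p2:(1,2)->(1,3) | p3:(1,4)->(1,5)->EXIT
Step 3: p0:(1,4)->(1,5)->EXIT | p1:(1,4)->(1,5)->EXIT | p2:(1,3)->(1,4) | p3:escaped

ESCAPED ESCAPED (1,4) ESCAPED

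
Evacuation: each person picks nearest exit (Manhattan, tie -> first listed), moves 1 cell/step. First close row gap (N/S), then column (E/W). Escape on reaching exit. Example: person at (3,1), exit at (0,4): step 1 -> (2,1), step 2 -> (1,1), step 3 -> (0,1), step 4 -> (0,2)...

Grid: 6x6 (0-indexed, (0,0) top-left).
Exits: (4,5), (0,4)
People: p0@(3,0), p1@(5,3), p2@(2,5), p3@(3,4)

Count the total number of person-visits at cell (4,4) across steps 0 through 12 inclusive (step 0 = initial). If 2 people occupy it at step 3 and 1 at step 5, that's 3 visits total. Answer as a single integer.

Step 0: p0@(3,0) p1@(5,3) p2@(2,5) p3@(3,4) -> at (4,4): 0 [-], cum=0
Step 1: p0@(4,0) p1@(4,3) p2@(3,5) p3@(4,4) -> at (4,4): 1 [p3], cum=1
Step 2: p0@(4,1) p1@(4,4) p2@ESC p3@ESC -> at (4,4): 1 [p1], cum=2
Step 3: p0@(4,2) p1@ESC p2@ESC p3@ESC -> at (4,4): 0 [-], cum=2
Step 4: p0@(4,3) p1@ESC p2@ESC p3@ESC -> at (4,4): 0 [-], cum=2
Step 5: p0@(4,4) p1@ESC p2@ESC p3@ESC -> at (4,4): 1 [p0], cum=3
Step 6: p0@ESC p1@ESC p2@ESC p3@ESC -> at (4,4): 0 [-], cum=3
Total visits = 3

Answer: 3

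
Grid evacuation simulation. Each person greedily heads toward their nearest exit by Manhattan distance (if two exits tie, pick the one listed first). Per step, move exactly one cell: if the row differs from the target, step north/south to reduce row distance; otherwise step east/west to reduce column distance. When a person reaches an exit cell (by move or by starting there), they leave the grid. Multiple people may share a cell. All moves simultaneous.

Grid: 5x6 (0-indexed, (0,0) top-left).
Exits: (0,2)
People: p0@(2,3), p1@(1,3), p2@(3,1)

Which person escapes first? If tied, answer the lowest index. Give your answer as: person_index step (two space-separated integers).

Answer: 1 2

Derivation:
Step 1: p0:(2,3)->(1,3) | p1:(1,3)->(0,3) | p2:(3,1)->(2,1)
Step 2: p0:(1,3)->(0,3) | p1:(0,3)->(0,2)->EXIT | p2:(2,1)->(1,1)
Step 3: p0:(0,3)->(0,2)->EXIT | p1:escaped | p2:(1,1)->(0,1)
Step 4: p0:escaped | p1:escaped | p2:(0,1)->(0,2)->EXIT
Exit steps: [3, 2, 4]
First to escape: p1 at step 2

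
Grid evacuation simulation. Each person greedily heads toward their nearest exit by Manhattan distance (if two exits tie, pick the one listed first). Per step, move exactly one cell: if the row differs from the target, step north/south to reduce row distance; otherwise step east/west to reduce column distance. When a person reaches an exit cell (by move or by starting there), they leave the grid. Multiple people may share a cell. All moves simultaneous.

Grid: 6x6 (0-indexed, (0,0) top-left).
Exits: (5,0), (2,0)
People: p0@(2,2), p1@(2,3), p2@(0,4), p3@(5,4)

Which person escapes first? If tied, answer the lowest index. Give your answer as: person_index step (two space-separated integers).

Step 1: p0:(2,2)->(2,1) | p1:(2,3)->(2,2) | p2:(0,4)->(1,4) | p3:(5,4)->(5,3)
Step 2: p0:(2,1)->(2,0)->EXIT | p1:(2,2)->(2,1) | p2:(1,4)->(2,4) | p3:(5,3)->(5,2)
Step 3: p0:escaped | p1:(2,1)->(2,0)->EXIT | p2:(2,4)->(2,3) | p3:(5,2)->(5,1)
Step 4: p0:escaped | p1:escaped | p2:(2,3)->(2,2) | p3:(5,1)->(5,0)->EXIT
Step 5: p0:escaped | p1:escaped | p2:(2,2)->(2,1) | p3:escaped
Step 6: p0:escaped | p1:escaped | p2:(2,1)->(2,0)->EXIT | p3:escaped
Exit steps: [2, 3, 6, 4]
First to escape: p0 at step 2

Answer: 0 2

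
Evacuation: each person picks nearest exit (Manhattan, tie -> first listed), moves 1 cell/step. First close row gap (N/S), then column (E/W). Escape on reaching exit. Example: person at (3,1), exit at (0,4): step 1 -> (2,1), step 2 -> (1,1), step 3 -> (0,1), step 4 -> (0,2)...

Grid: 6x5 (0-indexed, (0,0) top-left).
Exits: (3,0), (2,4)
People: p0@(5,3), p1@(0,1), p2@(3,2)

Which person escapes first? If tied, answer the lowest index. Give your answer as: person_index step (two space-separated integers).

Answer: 2 2

Derivation:
Step 1: p0:(5,3)->(4,3) | p1:(0,1)->(1,1) | p2:(3,2)->(3,1)
Step 2: p0:(4,3)->(3,3) | p1:(1,1)->(2,1) | p2:(3,1)->(3,0)->EXIT
Step 3: p0:(3,3)->(2,3) | p1:(2,1)->(3,1) | p2:escaped
Step 4: p0:(2,3)->(2,4)->EXIT | p1:(3,1)->(3,0)->EXIT | p2:escaped
Exit steps: [4, 4, 2]
First to escape: p2 at step 2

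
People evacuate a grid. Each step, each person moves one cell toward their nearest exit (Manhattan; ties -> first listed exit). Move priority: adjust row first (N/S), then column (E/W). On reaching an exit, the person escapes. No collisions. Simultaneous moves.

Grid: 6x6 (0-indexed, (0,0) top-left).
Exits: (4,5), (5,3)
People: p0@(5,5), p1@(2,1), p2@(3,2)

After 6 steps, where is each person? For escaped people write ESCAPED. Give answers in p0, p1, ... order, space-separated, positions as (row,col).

Step 1: p0:(5,5)->(4,5)->EXIT | p1:(2,1)->(3,1) | p2:(3,2)->(4,2)
Step 2: p0:escaped | p1:(3,1)->(4,1) | p2:(4,2)->(5,2)
Step 3: p0:escaped | p1:(4,1)->(5,1) | p2:(5,2)->(5,3)->EXIT
Step 4: p0:escaped | p1:(5,1)->(5,2) | p2:escaped
Step 5: p0:escaped | p1:(5,2)->(5,3)->EXIT | p2:escaped

ESCAPED ESCAPED ESCAPED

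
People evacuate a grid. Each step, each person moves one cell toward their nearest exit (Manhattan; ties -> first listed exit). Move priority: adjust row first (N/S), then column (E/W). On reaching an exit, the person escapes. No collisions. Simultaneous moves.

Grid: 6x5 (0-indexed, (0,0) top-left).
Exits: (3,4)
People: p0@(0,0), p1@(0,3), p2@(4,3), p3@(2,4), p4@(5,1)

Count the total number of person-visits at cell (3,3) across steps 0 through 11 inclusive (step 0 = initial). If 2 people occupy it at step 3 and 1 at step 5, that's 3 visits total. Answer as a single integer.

Answer: 4

Derivation:
Step 0: p0@(0,0) p1@(0,3) p2@(4,3) p3@(2,4) p4@(5,1) -> at (3,3): 0 [-], cum=0
Step 1: p0@(1,0) p1@(1,3) p2@(3,3) p3@ESC p4@(4,1) -> at (3,3): 1 [p2], cum=1
Step 2: p0@(2,0) p1@(2,3) p2@ESC p3@ESC p4@(3,1) -> at (3,3): 0 [-], cum=1
Step 3: p0@(3,0) p1@(3,3) p2@ESC p3@ESC p4@(3,2) -> at (3,3): 1 [p1], cum=2
Step 4: p0@(3,1) p1@ESC p2@ESC p3@ESC p4@(3,3) -> at (3,3): 1 [p4], cum=3
Step 5: p0@(3,2) p1@ESC p2@ESC p3@ESC p4@ESC -> at (3,3): 0 [-], cum=3
Step 6: p0@(3,3) p1@ESC p2@ESC p3@ESC p4@ESC -> at (3,3): 1 [p0], cum=4
Step 7: p0@ESC p1@ESC p2@ESC p3@ESC p4@ESC -> at (3,3): 0 [-], cum=4
Total visits = 4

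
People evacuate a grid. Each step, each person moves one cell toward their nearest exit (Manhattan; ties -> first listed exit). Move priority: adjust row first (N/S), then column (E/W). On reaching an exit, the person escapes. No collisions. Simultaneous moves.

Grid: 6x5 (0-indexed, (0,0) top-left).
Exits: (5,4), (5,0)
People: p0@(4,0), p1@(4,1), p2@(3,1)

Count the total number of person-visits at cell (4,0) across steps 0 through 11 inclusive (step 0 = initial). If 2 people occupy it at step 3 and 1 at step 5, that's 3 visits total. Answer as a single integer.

Answer: 1

Derivation:
Step 0: p0@(4,0) p1@(4,1) p2@(3,1) -> at (4,0): 1 [p0], cum=1
Step 1: p0@ESC p1@(5,1) p2@(4,1) -> at (4,0): 0 [-], cum=1
Step 2: p0@ESC p1@ESC p2@(5,1) -> at (4,0): 0 [-], cum=1
Step 3: p0@ESC p1@ESC p2@ESC -> at (4,0): 0 [-], cum=1
Total visits = 1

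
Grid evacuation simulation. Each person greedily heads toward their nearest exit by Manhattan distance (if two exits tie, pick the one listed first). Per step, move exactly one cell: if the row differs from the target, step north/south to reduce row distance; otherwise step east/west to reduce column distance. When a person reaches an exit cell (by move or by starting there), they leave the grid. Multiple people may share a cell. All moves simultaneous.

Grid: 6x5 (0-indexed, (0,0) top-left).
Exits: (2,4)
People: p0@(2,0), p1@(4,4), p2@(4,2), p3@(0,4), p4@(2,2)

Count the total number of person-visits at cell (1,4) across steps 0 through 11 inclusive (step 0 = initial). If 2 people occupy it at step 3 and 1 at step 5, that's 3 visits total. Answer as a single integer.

Step 0: p0@(2,0) p1@(4,4) p2@(4,2) p3@(0,4) p4@(2,2) -> at (1,4): 0 [-], cum=0
Step 1: p0@(2,1) p1@(3,4) p2@(3,2) p3@(1,4) p4@(2,3) -> at (1,4): 1 [p3], cum=1
Step 2: p0@(2,2) p1@ESC p2@(2,2) p3@ESC p4@ESC -> at (1,4): 0 [-], cum=1
Step 3: p0@(2,3) p1@ESC p2@(2,3) p3@ESC p4@ESC -> at (1,4): 0 [-], cum=1
Step 4: p0@ESC p1@ESC p2@ESC p3@ESC p4@ESC -> at (1,4): 0 [-], cum=1
Total visits = 1

Answer: 1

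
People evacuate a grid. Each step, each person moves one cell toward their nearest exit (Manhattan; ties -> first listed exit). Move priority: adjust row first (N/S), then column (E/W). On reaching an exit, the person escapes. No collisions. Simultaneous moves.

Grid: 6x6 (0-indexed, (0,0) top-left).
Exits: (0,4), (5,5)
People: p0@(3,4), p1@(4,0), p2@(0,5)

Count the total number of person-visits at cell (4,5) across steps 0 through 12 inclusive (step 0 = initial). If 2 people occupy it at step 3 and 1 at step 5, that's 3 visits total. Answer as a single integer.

Step 0: p0@(3,4) p1@(4,0) p2@(0,5) -> at (4,5): 0 [-], cum=0
Step 1: p0@(2,4) p1@(5,0) p2@ESC -> at (4,5): 0 [-], cum=0
Step 2: p0@(1,4) p1@(5,1) p2@ESC -> at (4,5): 0 [-], cum=0
Step 3: p0@ESC p1@(5,2) p2@ESC -> at (4,5): 0 [-], cum=0
Step 4: p0@ESC p1@(5,3) p2@ESC -> at (4,5): 0 [-], cum=0
Step 5: p0@ESC p1@(5,4) p2@ESC -> at (4,5): 0 [-], cum=0
Step 6: p0@ESC p1@ESC p2@ESC -> at (4,5): 0 [-], cum=0
Total visits = 0

Answer: 0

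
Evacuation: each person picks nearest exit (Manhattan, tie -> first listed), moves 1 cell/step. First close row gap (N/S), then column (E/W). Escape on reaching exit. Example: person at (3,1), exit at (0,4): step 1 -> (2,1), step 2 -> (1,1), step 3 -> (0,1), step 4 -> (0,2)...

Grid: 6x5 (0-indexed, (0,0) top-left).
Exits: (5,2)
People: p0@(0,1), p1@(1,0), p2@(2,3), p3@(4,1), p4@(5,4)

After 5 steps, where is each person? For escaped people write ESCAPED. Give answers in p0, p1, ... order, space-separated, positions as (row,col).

Step 1: p0:(0,1)->(1,1) | p1:(1,0)->(2,0) | p2:(2,3)->(3,3) | p3:(4,1)->(5,1) | p4:(5,4)->(5,3)
Step 2: p0:(1,1)->(2,1) | p1:(2,0)->(3,0) | p2:(3,3)->(4,3) | p3:(5,1)->(5,2)->EXIT | p4:(5,3)->(5,2)->EXIT
Step 3: p0:(2,1)->(3,1) | p1:(3,0)->(4,0) | p2:(4,3)->(5,3) | p3:escaped | p4:escaped
Step 4: p0:(3,1)->(4,1) | p1:(4,0)->(5,0) | p2:(5,3)->(5,2)->EXIT | p3:escaped | p4:escaped
Step 5: p0:(4,1)->(5,1) | p1:(5,0)->(5,1) | p2:escaped | p3:escaped | p4:escaped

(5,1) (5,1) ESCAPED ESCAPED ESCAPED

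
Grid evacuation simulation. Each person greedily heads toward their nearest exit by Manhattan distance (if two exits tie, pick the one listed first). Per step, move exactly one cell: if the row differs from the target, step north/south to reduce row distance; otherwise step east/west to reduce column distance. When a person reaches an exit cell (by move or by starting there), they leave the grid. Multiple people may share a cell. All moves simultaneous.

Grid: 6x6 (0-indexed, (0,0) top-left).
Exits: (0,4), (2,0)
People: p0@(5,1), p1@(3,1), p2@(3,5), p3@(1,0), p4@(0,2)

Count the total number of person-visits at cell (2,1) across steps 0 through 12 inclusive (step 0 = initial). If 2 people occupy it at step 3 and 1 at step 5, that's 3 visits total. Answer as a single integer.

Answer: 2

Derivation:
Step 0: p0@(5,1) p1@(3,1) p2@(3,5) p3@(1,0) p4@(0,2) -> at (2,1): 0 [-], cum=0
Step 1: p0@(4,1) p1@(2,1) p2@(2,5) p3@ESC p4@(0,3) -> at (2,1): 1 [p1], cum=1
Step 2: p0@(3,1) p1@ESC p2@(1,5) p3@ESC p4@ESC -> at (2,1): 0 [-], cum=1
Step 3: p0@(2,1) p1@ESC p2@(0,5) p3@ESC p4@ESC -> at (2,1): 1 [p0], cum=2
Step 4: p0@ESC p1@ESC p2@ESC p3@ESC p4@ESC -> at (2,1): 0 [-], cum=2
Total visits = 2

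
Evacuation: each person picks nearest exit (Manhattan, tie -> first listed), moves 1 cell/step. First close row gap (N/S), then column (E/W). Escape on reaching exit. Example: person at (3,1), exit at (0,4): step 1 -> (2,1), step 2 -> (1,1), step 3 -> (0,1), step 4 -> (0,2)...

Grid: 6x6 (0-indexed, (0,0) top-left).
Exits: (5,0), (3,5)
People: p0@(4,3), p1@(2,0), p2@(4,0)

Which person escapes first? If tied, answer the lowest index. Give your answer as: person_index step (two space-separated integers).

Step 1: p0:(4,3)->(3,3) | p1:(2,0)->(3,0) | p2:(4,0)->(5,0)->EXIT
Step 2: p0:(3,3)->(3,4) | p1:(3,0)->(4,0) | p2:escaped
Step 3: p0:(3,4)->(3,5)->EXIT | p1:(4,0)->(5,0)->EXIT | p2:escaped
Exit steps: [3, 3, 1]
First to escape: p2 at step 1

Answer: 2 1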